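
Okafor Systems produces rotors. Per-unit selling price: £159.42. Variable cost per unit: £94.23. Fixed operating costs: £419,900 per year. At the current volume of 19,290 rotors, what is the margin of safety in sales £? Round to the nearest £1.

£2,048,360

Unit CM = price − variable cost = £159.42 − £94.23 = £65.19. Break-even units = £419,900 ÷ £65.19 = 6,441.17; break-even revenue = 6,441.17 × £159.42 = £1,026,851.63.
Actual sales revenue = 19,290 × £159.42 = £3,075,211.80.
Margin of safety = £3,075,211.80 − £1,026,851.63 = £2,048,360.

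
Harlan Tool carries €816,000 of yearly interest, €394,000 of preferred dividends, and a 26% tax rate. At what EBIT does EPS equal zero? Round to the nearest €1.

€1,348,432

Grossing the preferred dividend up to pre-tax terms: €394,000 / (1 − 0.26) = €532,432.43.
EPS = 0 when EBIT covers interest plus the pre-tax preferred burden: €816,000 + €532,432.43 = €1,348,432.43.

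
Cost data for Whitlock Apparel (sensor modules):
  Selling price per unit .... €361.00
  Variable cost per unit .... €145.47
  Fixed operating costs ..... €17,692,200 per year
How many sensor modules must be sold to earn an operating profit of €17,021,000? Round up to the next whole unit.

Unit CM = price − variable cost = €361.00 − €145.47 = €215.53.
Required volume = (fixed costs + target profit) ÷ CM = (€17,692,200 + €17,021,000) ÷ €215.53 = 161,059.71, so 161,060 sensor modules.

161,060 sensor modules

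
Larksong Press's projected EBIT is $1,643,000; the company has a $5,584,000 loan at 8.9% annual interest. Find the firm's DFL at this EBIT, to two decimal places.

Interest = $496,976.00.
Degree of financial leverage = EBIT / (EBIT − interest) = $1,643,000 / $1,146,024.00 = 1.4337.

1.43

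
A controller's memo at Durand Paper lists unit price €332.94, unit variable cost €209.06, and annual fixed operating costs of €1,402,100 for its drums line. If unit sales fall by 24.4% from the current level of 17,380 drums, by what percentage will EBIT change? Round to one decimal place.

-70.0%

At 17,380 units, contribution = 17,380 × €123.88 = €2,153,034.40.
Subtracting fixed costs: EBIT = €2,153,034.40 − €1,402,100 = €750,934.40.
Degree of operating leverage = €2,153,034.40 / €750,934.40 = 2.8671.
Operating income changes by 2.8671 × -24.4% = -70.0%.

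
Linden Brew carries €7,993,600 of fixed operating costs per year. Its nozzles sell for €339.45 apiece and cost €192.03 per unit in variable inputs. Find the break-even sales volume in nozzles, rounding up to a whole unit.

Each unit contributes €339.45 − €192.03 = €147.42.
Break-even Q = €7,993,600 / €147.42 = 54,223.31 → 54,224 nozzles.

54,224 nozzles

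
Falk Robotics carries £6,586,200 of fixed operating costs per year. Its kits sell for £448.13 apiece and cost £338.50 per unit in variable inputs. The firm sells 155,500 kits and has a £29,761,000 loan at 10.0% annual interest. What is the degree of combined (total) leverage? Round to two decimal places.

2.28

At 155,500 units, contribution = 155,500 × £109.63 = £17,047,465.00.
Operating income = contribution − fixed costs = £17,047,465.00 − £6,586,200 = £10,461,265.00. Interest = £2,976,100.00, so EBIT − I = £7,485,165.00.
Degree of total leverage = total CM / (EBIT − interest) = £17,047,465.00 / £7,485,165.00 = 2.2775.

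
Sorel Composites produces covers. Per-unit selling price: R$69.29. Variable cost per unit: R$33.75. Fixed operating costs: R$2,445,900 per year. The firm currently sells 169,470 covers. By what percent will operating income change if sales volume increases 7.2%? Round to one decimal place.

Total contribution margin = 169,470 × R$35.54 = R$6,022,963.80.
EBIT = R$6,022,963.80 − R$2,445,900 = R$3,577,063.80.
So DOL = total CM / EBIT = R$6,022,963.80 / R$3,577,063.80 = 1.6838.
So EBIT moves 1.6838 × (+7.2%) = +12.1%.

+12.1%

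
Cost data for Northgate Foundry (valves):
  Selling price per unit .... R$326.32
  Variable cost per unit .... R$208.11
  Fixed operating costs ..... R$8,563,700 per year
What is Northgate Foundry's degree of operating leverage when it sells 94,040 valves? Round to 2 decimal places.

4.35

Contribution at this volume is 94,040 × R$118.21 = R$11,116,468.40.
Operating income = contribution − fixed costs = R$11,116,468.40 − R$8,563,700 = R$2,552,768.40.
Degree of operating leverage = R$11,116,468.40 / R$2,552,768.40 = 4.3547.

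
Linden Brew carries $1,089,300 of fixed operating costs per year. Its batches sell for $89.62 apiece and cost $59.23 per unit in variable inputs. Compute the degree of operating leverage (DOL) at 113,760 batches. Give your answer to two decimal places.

1.46

Contribution at this volume is 113,760 × $30.39 = $3,457,166.40.
Operating income = contribution − fixed costs = $3,457,166.40 − $1,089,300 = $2,367,866.40.
Degree of operating leverage = $3,457,166.40 / $2,367,866.40 = 1.4600.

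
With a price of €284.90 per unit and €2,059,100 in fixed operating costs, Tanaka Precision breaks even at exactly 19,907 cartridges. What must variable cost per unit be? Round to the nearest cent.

€181.46

At break-even, FC = Q × (P − VC), so P − VC = €2,059,100 ÷ 19,907 = €103.4360.
Hence VC = price − CM = €284.90 − €103.4360 = €181.46.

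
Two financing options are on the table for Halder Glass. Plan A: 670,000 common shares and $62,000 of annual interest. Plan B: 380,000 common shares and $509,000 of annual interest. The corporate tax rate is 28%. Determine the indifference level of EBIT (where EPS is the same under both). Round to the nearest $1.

$1,094,724

Set EPS_A = EPS_B: (EBIT − $62,000)(1 − 0.28) ÷ 670,000 = (EBIT − $509,000)(1 − 0.28) ÷ 380,000.
Cancelling (1 − t) and cross-multiplying: 380,000·(EBIT − 62,000) = 670,000·(EBIT − 509,000).
EBIT × (670,000 − 380,000) = 509,000 × 670,000 − 62,000 × 380,000 = 317,470,000,000, so EBIT = 317,470,000,000 ÷ 290,000 = 1,094,724.14.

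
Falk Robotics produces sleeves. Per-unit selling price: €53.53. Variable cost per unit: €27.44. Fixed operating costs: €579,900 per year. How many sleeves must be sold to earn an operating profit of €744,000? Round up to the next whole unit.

Each unit contributes €53.53 − €27.44 = €26.09.
Need Q such that Q × €26.09 − €579,900 = €744,000, i.e. Q = €1,323,900 / €26.09 = 50,743.58 → 50,744.

50,744 sleeves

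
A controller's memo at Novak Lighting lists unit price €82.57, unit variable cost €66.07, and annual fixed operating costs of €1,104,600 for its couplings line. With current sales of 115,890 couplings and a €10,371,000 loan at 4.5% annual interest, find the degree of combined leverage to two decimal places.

5.61

At 115,890 units, contribution = 115,890 × €16.50 = €1,912,185.00.
EBIT = €1,912,185.00 − €1,104,600 = €807,585.00. Interest = €466,695.00, so EBIT − I = €340,890.00.
Degree of total leverage = total CM / (EBIT − interest) = €1,912,185.00 / €340,890.00 = 5.6094.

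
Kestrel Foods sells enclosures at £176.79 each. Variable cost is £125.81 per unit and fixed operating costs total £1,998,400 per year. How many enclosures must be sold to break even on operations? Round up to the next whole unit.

39,200 enclosures

Contribution margin per unit = £176.79 − £125.81 = £50.98.
Units to break even: £1,998,400 ÷ £50.98 = 39,199.69, rounded up to 39,200.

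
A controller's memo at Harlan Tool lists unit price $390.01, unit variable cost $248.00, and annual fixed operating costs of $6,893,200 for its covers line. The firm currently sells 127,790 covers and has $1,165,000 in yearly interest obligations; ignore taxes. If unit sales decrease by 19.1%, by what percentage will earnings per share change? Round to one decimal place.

-34.4%

Total contribution margin = 127,790 × $142.01 = $18,147,457.90.
EBIT = $18,147,457.90 − $6,893,200 = $11,254,257.90.
Interest = $1,165,000.00, so EBIT − I = $10,089,257.90.
DCL = total CM / (EBIT − I) = $18,147,457.90 / $10,089,257.90 = 1.7987.
EPS therefore changes by 1.7987 × (-19.1%) = -34.4%.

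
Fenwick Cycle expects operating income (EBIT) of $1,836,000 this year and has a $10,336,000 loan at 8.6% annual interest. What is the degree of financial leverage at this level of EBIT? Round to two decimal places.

Annual interest charges come to $888,896.00.
Degree of financial leverage = EBIT / (EBIT − interest) = $1,836,000 / $947,104.00 = 1.9385.

1.94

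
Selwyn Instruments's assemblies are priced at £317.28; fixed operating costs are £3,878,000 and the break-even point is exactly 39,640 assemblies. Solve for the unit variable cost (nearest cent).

Contribution per unit must be FC / Q = £3,878,000 / 39,640 = £97.8305.
Variable cost per unit = £317.28 − £97.8305 = £219.45.

£219.45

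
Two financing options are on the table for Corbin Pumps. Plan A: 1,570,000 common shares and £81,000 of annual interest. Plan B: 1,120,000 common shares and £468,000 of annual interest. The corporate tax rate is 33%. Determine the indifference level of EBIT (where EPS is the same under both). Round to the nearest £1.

£1,431,200

Set EPS_A = EPS_B: (EBIT − £81,000)(1 − 0.33) ÷ 1,570,000 = (EBIT − £468,000)(1 − 0.33) ÷ 1,120,000.
Cancelling (1 − t) and cross-multiplying: 1,120,000·(EBIT − 81,000) = 1,570,000·(EBIT − 468,000).
Solving, EBIT = (468,000·1,570,000 − 81,000·1,120,000) / (1,570,000 − 1,120,000) = 644,040,000,000 / 450,000 = 1,431,200.00.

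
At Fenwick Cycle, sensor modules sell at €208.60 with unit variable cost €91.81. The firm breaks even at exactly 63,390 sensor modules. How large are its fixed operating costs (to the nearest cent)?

€7,403,318.10

Each unit contributes €208.60 − €91.81 = €116.79.
Since BE = FC / CM, FC = 63,390 × €116.79 = €7,403,318.10.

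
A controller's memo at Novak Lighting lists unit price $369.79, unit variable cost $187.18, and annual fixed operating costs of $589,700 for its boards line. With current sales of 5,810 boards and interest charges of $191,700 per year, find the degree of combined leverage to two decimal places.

At 5,810 units, contribution = 5,810 × $182.61 = $1,060,964.10.
Operating income = contribution − fixed costs = $1,060,964.10 − $589,700 = $471,264.10. Interest = $191,700.00, so EBIT − I = $279,564.10.
Degree of total leverage = total CM / (EBIT − interest) = $1,060,964.10 / $279,564.10 = 3.7951.

3.80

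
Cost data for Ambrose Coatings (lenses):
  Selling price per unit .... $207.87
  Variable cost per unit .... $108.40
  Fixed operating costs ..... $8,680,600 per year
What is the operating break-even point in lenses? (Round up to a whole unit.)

87,269 lenses

Each unit contributes $207.87 − $108.40 = $99.47.
Units to break even: $8,680,600 ÷ $99.47 = 87,268.52, rounded up to 87,269.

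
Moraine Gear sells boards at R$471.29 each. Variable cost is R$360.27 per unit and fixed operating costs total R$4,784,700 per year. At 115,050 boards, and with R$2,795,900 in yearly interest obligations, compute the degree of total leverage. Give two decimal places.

2.46

Total contribution margin = 115,050 × R$111.02 = R$12,772,851.00.
EBIT = R$12,772,851.00 − R$4,784,700 = R$7,988,151.00. Interest = R$2,795,900.00.
DOL = R$12,772,851.00 ÷ R$7,988,151.00 = 1.5990; DFL = R$7,988,151.00 ÷ R$5,192,251.00 = 1.5385.
DCL = DOL × DFL = 1.5990 × 1.5385 = 2.4601.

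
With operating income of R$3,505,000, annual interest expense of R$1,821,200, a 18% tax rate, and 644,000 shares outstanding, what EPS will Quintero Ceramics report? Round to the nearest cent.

R$2.14

Pre-tax income = R$3,505,000 − R$1,821,200.00 = R$1,683,800.00.
Net income = R$1,683,800.00 × (1 − 0.18) = R$1,380,716.00.
EPS = R$1,380,716.00 ÷ 644,000 = R$2.14.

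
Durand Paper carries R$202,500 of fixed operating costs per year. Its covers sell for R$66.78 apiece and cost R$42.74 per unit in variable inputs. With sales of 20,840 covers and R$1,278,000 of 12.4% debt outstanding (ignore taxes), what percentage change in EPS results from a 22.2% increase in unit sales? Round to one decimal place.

+79.4%

Total contribution margin = 20,840 × R$24.04 = R$500,993.60.
Operating income = contribution − fixed costs = R$500,993.60 − R$202,500 = R$298,493.60.
Interest = R$158,472.00, so EBIT − I = R$140,021.60.
DCL = total CM / (EBIT − I) = R$500,993.60 / R$140,021.60 = 3.5780.
%ΔEPS = DCL × %ΔSales = 3.5780 × +22.2% = +79.4%.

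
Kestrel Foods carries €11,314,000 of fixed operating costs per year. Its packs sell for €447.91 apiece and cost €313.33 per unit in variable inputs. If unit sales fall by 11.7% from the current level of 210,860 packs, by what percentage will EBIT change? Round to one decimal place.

At 210,860 units, contribution = 210,860 × €134.58 = €28,377,538.80.
EBIT = €28,377,538.80 − €11,314,000 = €17,063,538.80.
DOL = contribution ÷ EBIT = €28,377,538.80 ÷ €17,063,538.80 = 1.6631.
%ΔEBIT = DOL × %ΔSales = 1.6631 × -11.7% = -19.5%.

-19.5%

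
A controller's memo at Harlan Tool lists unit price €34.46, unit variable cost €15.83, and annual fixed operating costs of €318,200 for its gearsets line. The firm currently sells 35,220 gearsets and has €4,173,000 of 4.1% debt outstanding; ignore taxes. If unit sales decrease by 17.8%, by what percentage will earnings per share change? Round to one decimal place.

Contribution at this volume is 35,220 × €18.63 = €656,148.60.
EBIT = €656,148.60 − €318,200 = €337,948.60.
After interest of €171,093.00, pre-tax earnings = €166,855.60.
Degree of combined leverage = contribution ÷ (EBIT − I) = €656,148.60 ÷ €166,855.60 = 3.9324.
EPS therefore changes by 3.9324 × (-17.8%) = -70.0%.

-70.0%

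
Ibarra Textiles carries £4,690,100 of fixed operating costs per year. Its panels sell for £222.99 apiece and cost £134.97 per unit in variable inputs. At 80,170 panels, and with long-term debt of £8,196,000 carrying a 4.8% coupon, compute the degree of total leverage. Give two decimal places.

Total contribution margin = 80,170 × £88.02 = £7,056,563.40.
Subtracting fixed costs: EBIT = £7,056,563.40 − £4,690,100 = £2,366,463.40. Interest = £393,408.00.
DOL = £7,056,563.40 ÷ £2,366,463.40 = 2.9819; DFL = £2,366,463.40 ÷ £1,973,055.40 = 1.1994.
Combined leverage = 2.9819 × 1.1994 = 3.5765.

3.58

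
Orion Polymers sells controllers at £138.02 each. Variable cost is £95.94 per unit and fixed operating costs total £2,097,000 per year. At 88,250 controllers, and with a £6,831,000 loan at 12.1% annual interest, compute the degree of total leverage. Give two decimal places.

At 88,250 units, contribution = 88,250 × £42.08 = £3,713,560.00.
EBIT = £3,713,560.00 − £2,097,000 = £1,616,560.00. Interest = £826,551.00, so EBIT − I = £790,009.00.
DCL = contribution ÷ (EBIT − I) = £3,713,560.00 ÷ £790,009.00 = 4.7007.

4.70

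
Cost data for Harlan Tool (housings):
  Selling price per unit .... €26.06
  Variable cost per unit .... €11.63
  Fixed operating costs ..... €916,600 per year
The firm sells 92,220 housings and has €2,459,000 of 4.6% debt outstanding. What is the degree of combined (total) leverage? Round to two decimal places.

Contribution at this volume is 92,220 × €14.43 = €1,330,734.60.
EBIT = €1,330,734.60 − €916,600 = €414,134.60. Interest = €113,114.00.
DOL = €1,330,734.60 ÷ €414,134.60 = 3.2133; DFL = €414,134.60 ÷ €301,020.60 = 1.3758.
DCL = DOL × DFL = 3.2133 × 1.3758 = 4.4209.

4.42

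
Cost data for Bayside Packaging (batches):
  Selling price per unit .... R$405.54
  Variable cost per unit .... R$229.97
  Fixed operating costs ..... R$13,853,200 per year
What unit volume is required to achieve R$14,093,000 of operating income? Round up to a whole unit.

159,175 batches

Contribution margin per unit = R$405.54 − R$229.97 = R$175.57.
Units = (FC + target) / CM = (R$13,853,200 + R$14,093,000) / R$175.57 = 159,174.12, so 159,175 batches.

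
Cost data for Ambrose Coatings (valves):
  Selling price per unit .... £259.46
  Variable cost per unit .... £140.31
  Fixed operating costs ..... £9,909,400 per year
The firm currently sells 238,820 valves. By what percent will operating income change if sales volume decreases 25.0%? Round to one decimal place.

Total contribution margin = 238,820 × £119.15 = £28,455,403.00.
Subtracting fixed costs: EBIT = £28,455,403.00 − £9,909,400 = £18,546,003.00.
DOL = contribution ÷ EBIT = £28,455,403.00 ÷ £18,546,003.00 = 1.5343.
So EBIT moves 1.5343 × (-25.0%) = -38.4%.

-38.4%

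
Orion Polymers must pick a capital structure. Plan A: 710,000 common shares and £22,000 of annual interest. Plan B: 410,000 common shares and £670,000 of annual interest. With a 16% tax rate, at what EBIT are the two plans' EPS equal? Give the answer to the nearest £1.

At indifference, (EBIT − 22,000)(1 − t)/710,000 = (EBIT − 670,000)(1 − t)/410,000.
The (1 − t) factor cancels: (EBIT − 22,000) × 410,000 = (EBIT − 670,000) × 710,000.
EBIT × (710,000 − 410,000) = 670,000 × 710,000 − 22,000 × 410,000 = 466,680,000,000, so EBIT = 466,680,000,000 ÷ 300,000 = 1,555,600.00.

£1,555,600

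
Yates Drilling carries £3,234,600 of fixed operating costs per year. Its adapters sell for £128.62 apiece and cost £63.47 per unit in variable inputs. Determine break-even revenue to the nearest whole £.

£6,385,791

CM per unit = £128.62 − £63.47 = £65.15; CM ratio = £65.15 / £128.62 = 0.5065.
Break-even sales = FC ÷ CM ratio = £3,234,600 × £128.62 / £65.15 = £6,385,791.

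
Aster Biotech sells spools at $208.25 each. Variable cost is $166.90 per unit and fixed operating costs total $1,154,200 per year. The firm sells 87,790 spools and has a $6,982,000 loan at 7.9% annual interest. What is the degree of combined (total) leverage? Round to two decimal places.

Contribution at this volume is 87,790 × $41.35 = $3,630,116.50.
Subtracting fixed costs: EBIT = $3,630,116.50 − $1,154,200 = $2,475,916.50. Interest = $551,578.00.
DOL = $3,630,116.50 ÷ $2,475,916.50 = 1.4662; DFL = $2,475,916.50 ÷ $1,924,338.50 = 1.2866.
DCL = DOL × DFL = 1.4662 × 1.2866 = 1.8864.

1.89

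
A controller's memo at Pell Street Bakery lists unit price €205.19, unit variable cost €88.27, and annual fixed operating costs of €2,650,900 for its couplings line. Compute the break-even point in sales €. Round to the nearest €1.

€4,652,225

CM per unit = €205.19 − €88.27 = €116.92; CM ratio = €116.92 / €205.19 = 0.5698.
Break-even sales = FC ÷ CM ratio = €2,650,900 × €205.19 / €116.92 = €4,652,225.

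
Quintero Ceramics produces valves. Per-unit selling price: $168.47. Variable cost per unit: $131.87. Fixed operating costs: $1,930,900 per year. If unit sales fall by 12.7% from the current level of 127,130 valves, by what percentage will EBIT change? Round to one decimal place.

-21.7%

At 127,130 units, contribution = 127,130 × $36.60 = $4,652,958.00.
EBIT = $4,652,958.00 − $1,930,900 = $2,722,058.00.
So DOL = total CM / EBIT = $4,652,958.00 / $2,722,058.00 = 1.7094.
So EBIT moves 1.7094 × (-12.7%) = -21.7%.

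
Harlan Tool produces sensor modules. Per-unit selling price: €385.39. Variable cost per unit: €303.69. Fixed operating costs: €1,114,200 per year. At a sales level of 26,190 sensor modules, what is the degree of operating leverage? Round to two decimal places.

2.09

Total contribution margin = 26,190 × €81.70 = €2,139,723.00.
Operating income = contribution − fixed costs = €2,139,723.00 − €1,114,200 = €1,025,523.00.
So DOL = total CM / EBIT = €2,139,723.00 / €1,025,523.00 = 2.0865.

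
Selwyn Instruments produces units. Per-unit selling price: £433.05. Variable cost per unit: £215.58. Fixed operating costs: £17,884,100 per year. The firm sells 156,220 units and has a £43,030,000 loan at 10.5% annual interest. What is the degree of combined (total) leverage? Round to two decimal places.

At 156,220 units, contribution = 156,220 × £217.47 = £33,973,163.40.
Subtracting fixed costs: EBIT = £33,973,163.40 − £17,884,100 = £16,089,063.40. Interest = £4,518,150.00.
DOL = £33,973,163.40 ÷ £16,089,063.40 = 2.1116; DFL = £16,089,063.40 ÷ £11,570,913.40 = 1.3905.
Combined leverage = 2.1116 × 1.3905 = 2.9362.

2.94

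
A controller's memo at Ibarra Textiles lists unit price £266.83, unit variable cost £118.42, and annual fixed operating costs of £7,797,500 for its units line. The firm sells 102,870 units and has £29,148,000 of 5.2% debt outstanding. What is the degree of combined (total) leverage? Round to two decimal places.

At 102,870 units, contribution = 102,870 × £148.41 = £15,266,936.70.
EBIT = £15,266,936.70 − £7,797,500 = £7,469,436.70. Interest = £1,515,696.00, so EBIT − I = £5,953,740.70.
Degree of total leverage = total CM / (EBIT − interest) = £15,266,936.70 / £5,953,740.70 = 2.5643.

2.56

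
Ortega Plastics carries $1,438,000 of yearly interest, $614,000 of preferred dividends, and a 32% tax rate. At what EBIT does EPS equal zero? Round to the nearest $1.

Preferred dividends are paid after tax, so their pre-tax equivalent is $614,000 ÷ (1 − 0.32) = $902,941.18.
EPS = 0 when EBIT covers interest plus the pre-tax preferred burden: $1,438,000 + $902,941.18 = $2,340,941.18.

$2,340,941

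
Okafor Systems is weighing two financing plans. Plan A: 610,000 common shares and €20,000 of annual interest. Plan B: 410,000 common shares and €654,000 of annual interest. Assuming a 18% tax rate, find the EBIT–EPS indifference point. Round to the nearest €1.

€1,953,700

Set EPS_A = EPS_B: (EBIT − €20,000)(1 − 0.18) ÷ 610,000 = (EBIT − €654,000)(1 − 0.18) ÷ 410,000.
The (1 − t) factor cancels: (EBIT − 20,000) × 410,000 = (EBIT − 654,000) × 610,000.
EBIT × (610,000 − 410,000) = 654,000 × 610,000 − 20,000 × 410,000 = 390,740,000,000, so EBIT = 390,740,000,000 ÷ 200,000 = 1,953,700.00.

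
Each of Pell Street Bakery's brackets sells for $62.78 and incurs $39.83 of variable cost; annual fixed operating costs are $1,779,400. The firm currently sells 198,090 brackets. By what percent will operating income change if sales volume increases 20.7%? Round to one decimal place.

At 198,090 units, contribution = 198,090 × $22.95 = $4,546,165.50.
EBIT = $4,546,165.50 − $1,779,400 = $2,766,765.50.
Degree of operating leverage = $4,546,165.50 / $2,766,765.50 = 1.6431.
%ΔEBIT = DOL × %ΔSales = 1.6431 × +20.7% = +34.0%.

+34.0%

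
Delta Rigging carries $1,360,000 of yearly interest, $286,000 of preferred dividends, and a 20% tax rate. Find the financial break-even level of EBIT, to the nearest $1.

$1,717,500

Preferred dividends are paid after tax, so their pre-tax equivalent is $286,000 ÷ (1 − 0.20) = $357,500.00.
EPS = 0 when EBIT covers interest plus the pre-tax preferred burden: $1,360,000 + $357,500.00 = $1,717,500.00.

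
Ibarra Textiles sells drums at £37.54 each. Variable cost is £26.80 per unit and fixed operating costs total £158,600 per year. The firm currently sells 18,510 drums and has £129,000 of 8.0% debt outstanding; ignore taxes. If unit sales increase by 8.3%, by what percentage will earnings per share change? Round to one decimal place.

Total contribution margin = 18,510 × £10.74 = £198,797.40.
EBIT = £198,797.40 − £158,600 = £40,197.40.
After interest of £10,320.00, pre-tax earnings = £29,877.40.
Degree of combined leverage = contribution ÷ (EBIT − I) = £198,797.40 ÷ £29,877.40 = 6.6538.
EPS therefore changes by 6.6538 × (+8.3%) = +55.2%.

+55.2%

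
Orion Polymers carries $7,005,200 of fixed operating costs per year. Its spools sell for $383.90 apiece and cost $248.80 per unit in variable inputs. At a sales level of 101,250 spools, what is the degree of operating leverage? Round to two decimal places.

2.05

At 101,250 units, contribution = 101,250 × $135.10 = $13,678,875.00.
EBIT = $13,678,875.00 − $7,005,200 = $6,673,675.00.
Degree of operating leverage = $13,678,875.00 / $6,673,675.00 = 2.0497.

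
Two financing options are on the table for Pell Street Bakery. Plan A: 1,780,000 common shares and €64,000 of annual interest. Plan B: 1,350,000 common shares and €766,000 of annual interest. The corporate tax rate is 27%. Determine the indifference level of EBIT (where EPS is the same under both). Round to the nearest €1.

€2,969,953

Set EPS_A = EPS_B: (EBIT − €64,000)(1 − 0.27) ÷ 1,780,000 = (EBIT − €766,000)(1 − 0.27) ÷ 1,350,000.
Cancelling (1 − t) and cross-multiplying: 1,350,000·(EBIT − 64,000) = 1,780,000·(EBIT − 766,000).
Solving, EBIT = (766,000·1,780,000 − 64,000·1,350,000) / (1,780,000 − 1,350,000) = 1,277,080,000,000 / 430,000 = 2,969,953.49.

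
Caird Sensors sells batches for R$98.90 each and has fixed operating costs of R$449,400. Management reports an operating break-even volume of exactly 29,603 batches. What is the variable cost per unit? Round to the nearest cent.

R$83.72

At break-even, FC = Q × (P − VC), so P − VC = R$449,400 ÷ 29,603 = R$15.1809.
Hence VC = price − CM = R$98.90 − R$15.1809 = R$83.72.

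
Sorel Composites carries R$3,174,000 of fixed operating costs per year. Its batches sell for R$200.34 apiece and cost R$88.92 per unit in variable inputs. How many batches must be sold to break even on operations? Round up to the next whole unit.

Each unit contributes R$200.34 − R$88.92 = R$111.42.
Units to break even: R$3,174,000 ÷ R$111.42 = 28,486.81, rounded up to 28,487.

28,487 batches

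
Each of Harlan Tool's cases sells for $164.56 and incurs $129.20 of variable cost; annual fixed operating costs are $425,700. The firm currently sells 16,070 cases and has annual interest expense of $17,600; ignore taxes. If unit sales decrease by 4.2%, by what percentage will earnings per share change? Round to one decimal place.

-19.1%

At 16,070 units, contribution = 16,070 × $35.36 = $568,235.20.
Subtracting fixed costs: EBIT = $568,235.20 − $425,700 = $142,535.20.
Interest = $17,600.00, so EBIT − I = $124,935.20.
Degree of combined leverage = contribution ÷ (EBIT − I) = $568,235.20 ÷ $124,935.20 = 4.5482.
%ΔEPS = DCL × %ΔSales = 4.5482 × -4.2% = -19.1%.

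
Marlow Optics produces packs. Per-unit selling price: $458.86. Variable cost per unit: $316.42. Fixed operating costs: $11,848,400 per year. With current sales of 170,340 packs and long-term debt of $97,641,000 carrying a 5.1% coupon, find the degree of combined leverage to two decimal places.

Contribution at this volume is 170,340 × $142.44 = $24,263,229.60.
Operating income = contribution − fixed costs = $24,263,229.60 − $11,848,400 = $12,414,829.60. Interest = $4,979,691.00, so EBIT − I = $7,435,138.60.
Degree of total leverage = total CM / (EBIT − interest) = $24,263,229.60 / $7,435,138.60 = 3.2633.

3.26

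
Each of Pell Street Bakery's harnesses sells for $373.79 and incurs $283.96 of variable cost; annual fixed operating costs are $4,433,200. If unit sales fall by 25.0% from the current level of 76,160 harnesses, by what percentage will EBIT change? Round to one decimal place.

Contribution at this volume is 76,160 × $89.83 = $6,841,452.80.
EBIT = $6,841,452.80 − $4,433,200 = $2,408,252.80.
Degree of operating leverage = $6,841,452.80 / $2,408,252.80 = 2.8408.
Operating income changes by 2.8408 × -25.0% = -71.0%.

-71.0%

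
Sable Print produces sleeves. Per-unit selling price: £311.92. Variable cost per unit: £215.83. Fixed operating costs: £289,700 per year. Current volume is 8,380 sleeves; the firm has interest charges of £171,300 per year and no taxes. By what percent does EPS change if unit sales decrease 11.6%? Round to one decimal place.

-27.1%

At 8,380 units, contribution = 8,380 × £96.09 = £805,234.20.
EBIT = £805,234.20 − £289,700 = £515,534.20.
After interest of £171,300.00, pre-tax earnings = £344,234.20.
Degree of combined leverage = contribution ÷ (EBIT − I) = £805,234.20 ÷ £344,234.20 = 2.3392.
EPS therefore changes by 2.3392 × (-11.6%) = -27.1%.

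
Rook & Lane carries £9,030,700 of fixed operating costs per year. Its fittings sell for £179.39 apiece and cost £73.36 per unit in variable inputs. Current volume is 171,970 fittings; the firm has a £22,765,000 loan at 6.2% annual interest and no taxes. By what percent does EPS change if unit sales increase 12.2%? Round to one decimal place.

At 171,970 units, contribution = 171,970 × £106.03 = £18,233,979.10.
EBIT = £18,233,979.10 − £9,030,700 = £9,203,279.10.
After interest of £1,411,430.00, pre-tax earnings = £7,791,849.10.
DCL = total CM / (EBIT − I) = £18,233,979.10 / £7,791,849.10 = 2.3401.
EPS therefore changes by 2.3401 × (+12.2%) = +28.5%.

+28.5%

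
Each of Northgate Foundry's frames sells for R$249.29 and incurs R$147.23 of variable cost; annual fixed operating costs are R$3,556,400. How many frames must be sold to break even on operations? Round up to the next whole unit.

Each unit contributes R$249.29 − R$147.23 = R$102.06.
Break-even Q = R$3,556,400 / R$102.06 = 34,846.17 → 34,847 frames.

34,847 frames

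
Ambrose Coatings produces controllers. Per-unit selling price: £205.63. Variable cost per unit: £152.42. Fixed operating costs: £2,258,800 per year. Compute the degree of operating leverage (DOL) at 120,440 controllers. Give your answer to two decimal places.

1.54

At 120,440 units, contribution = 120,440 × £53.21 = £6,408,612.40.
Operating income = contribution − fixed costs = £6,408,612.40 − £2,258,800 = £4,149,812.40.
So DOL = total CM / EBIT = £6,408,612.40 / £4,149,812.40 = 1.5443.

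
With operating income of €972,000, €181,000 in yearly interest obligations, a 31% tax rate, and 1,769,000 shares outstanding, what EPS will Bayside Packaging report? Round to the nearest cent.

Interest = €181,000.00, so EBT = €972,000 − €181,000.00 = €791,000.00.
After tax at 31%: net income = €791,000.00 × 0.69 = €545,790.00.
EPS = €545,790.00 ÷ 1,769,000 = €0.31.

€0.31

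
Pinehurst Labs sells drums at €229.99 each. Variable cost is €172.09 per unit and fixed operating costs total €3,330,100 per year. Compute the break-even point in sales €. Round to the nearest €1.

€13,227,801

Contribution margin per unit = €229.99 − €172.09 = €57.90, a CM ratio of €57.90 ÷ €229.99 = 0.2518.
Break-even sales = FC ÷ CM ratio = €3,330,100 × €229.99 / €57.90 = €13,227,801.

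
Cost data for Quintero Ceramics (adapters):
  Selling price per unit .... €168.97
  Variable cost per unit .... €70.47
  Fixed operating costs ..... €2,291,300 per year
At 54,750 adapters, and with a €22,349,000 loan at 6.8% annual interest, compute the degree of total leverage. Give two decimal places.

3.41

At 54,750 units, contribution = 54,750 × €98.50 = €5,392,875.00.
EBIT = €5,392,875.00 − €2,291,300 = €3,101,575.00. Interest = €1,519,732.00.
DOL = €5,392,875.00 ÷ €3,101,575.00 = 1.7388; DFL = €3,101,575.00 ÷ €1,581,843.00 = 1.9607.
Combined leverage = 1.7388 × 1.9607 = 3.4093.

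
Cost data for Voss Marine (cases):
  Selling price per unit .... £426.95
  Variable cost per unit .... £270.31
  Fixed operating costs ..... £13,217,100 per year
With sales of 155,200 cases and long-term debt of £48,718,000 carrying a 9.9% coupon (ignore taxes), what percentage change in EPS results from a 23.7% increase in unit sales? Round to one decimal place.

Contribution at this volume is 155,200 × £156.64 = £24,310,528.00.
Subtracting fixed costs: EBIT = £24,310,528.00 − £13,217,100 = £11,093,428.00.
Interest = £4,823,082.00, so EBIT − I = £6,270,346.00.
DCL = total CM / (EBIT − I) = £24,310,528.00 / £6,270,346.00 = 3.8771.
%ΔEPS = DCL × %ΔSales = 3.8771 × +23.7% = +91.9%.

+91.9%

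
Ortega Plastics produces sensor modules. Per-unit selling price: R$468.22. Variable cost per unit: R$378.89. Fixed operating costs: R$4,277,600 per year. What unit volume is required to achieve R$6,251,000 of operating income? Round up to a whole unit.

117,862 sensor modules

Each unit contributes R$468.22 − R$378.89 = R$89.33.
Units = (FC + target) / CM = (R$4,277,600 + R$6,251,000) / R$89.33 = 117,861.86, so 117,862 sensor modules.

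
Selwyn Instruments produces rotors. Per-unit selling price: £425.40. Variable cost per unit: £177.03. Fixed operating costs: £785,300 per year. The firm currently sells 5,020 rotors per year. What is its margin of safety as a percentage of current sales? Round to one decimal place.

37.0%

Contribution margin per unit = £425.40 − £177.03 = £248.37. Break-even units = £785,300 ÷ £248.37 = 3,161.82; break-even revenue = 3,161.82 × £425.40 = £1,345,036.12.
Current sales = 5,020 × £425.40 = £2,135,508.00.
Margin of safety = (£2,135,508.00 − £1,345,036.12) ÷ £2,135,508.00 = 37.0%.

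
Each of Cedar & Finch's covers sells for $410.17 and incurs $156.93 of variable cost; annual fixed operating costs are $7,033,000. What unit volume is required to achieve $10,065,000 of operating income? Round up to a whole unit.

Unit CM = price − variable cost = $410.17 − $156.93 = $253.24.
Units = (FC + target) / CM = ($7,033,000 + $10,065,000) / $253.24 = 67,516.98, so 67,517 covers.

67,517 covers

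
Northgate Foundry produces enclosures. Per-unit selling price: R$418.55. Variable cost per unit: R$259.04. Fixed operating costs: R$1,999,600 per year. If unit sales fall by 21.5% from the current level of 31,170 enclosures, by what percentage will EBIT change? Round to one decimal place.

Contribution at this volume is 31,170 × R$159.51 = R$4,971,926.70.
Operating income = contribution − fixed costs = R$4,971,926.70 − R$1,999,600 = R$2,972,326.70.
Degree of operating leverage = R$4,971,926.70 / R$2,972,326.70 = 1.6727.
%ΔEBIT = DOL × %ΔSales = 1.6727 × -21.5% = -36.0%.

-36.0%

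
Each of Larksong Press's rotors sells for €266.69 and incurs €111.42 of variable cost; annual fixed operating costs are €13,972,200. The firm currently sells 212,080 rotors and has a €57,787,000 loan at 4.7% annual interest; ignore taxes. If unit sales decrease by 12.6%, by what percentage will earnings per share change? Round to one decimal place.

Contribution at this volume is 212,080 × €155.27 = €32,929,661.60.
Subtracting fixed costs: EBIT = €32,929,661.60 − €13,972,200 = €18,957,461.60.
Interest = €2,715,989.00, so EBIT − I = €16,241,472.60.
Degree of combined leverage = contribution ÷ (EBIT − I) = €32,929,661.60 ÷ €16,241,472.60 = 2.0275.
EPS therefore changes by 2.0275 × (-12.6%) = -25.5%.

-25.5%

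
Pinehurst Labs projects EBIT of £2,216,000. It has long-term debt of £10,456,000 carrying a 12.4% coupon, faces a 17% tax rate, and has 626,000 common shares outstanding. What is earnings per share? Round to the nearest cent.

Pre-tax income = £2,216,000 − £1,296,544.00 = £919,456.00.
After tax at 17%: net income = £919,456.00 × 0.83 = £763,148.48.
Per share: £763,148.48 / 626,000 shares = £1.22.

£1.22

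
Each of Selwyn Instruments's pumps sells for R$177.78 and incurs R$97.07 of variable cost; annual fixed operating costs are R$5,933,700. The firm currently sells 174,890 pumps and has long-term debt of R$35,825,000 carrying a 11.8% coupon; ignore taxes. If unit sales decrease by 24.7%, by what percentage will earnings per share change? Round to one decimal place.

Contribution at this volume is 174,890 × R$80.71 = R$14,115,371.90.
EBIT = R$14,115,371.90 − R$5,933,700 = R$8,181,671.90.
After interest of R$4,227,350.00, pre-tax earnings = R$3,954,321.90.
Degree of combined leverage = contribution ÷ (EBIT − I) = R$14,115,371.90 ÷ R$3,954,321.90 = 3.5696.
%ΔEPS = DCL × %ΔSales = 3.5696 × -24.7% = -88.2%.

-88.2%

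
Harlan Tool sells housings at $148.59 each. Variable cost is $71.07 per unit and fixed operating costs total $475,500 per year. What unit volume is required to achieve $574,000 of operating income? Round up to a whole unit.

13,539 housings

Contribution margin per unit = $148.59 − $71.07 = $77.52.
Required volume = (fixed costs + target profit) ÷ CM = ($475,500 + $574,000) ÷ $77.52 = 13,538.44, so 13,539 housings.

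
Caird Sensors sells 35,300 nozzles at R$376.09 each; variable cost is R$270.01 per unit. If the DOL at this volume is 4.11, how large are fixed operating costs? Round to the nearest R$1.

R$2,833,523

Total contribution margin = 35,300 × R$106.08 = R$3,744,624.00.
DOL = contribution / EBIT, so EBIT = R$3,744,624.00 / 4.11 = R$911,100.73.
And FC = contribution − EBIT = R$3,744,624.00 − R$911,100.73 = R$2,833,523.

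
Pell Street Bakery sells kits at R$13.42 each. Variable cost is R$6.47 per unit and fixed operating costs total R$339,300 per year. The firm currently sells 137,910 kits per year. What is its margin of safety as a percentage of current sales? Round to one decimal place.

Contribution margin per unit = R$13.42 − R$6.47 = R$6.95. Break-even units = R$339,300 ÷ R$6.95 = 48,820.14; break-even revenue = 48,820.14 × R$13.42 = R$655,166.33.
Current sales = 137,910 × R$13.42 = R$1,850,752.20.
Margin of safety = (R$1,850,752.20 − R$655,166.33) ÷ R$1,850,752.20 = 64.6%.

64.6%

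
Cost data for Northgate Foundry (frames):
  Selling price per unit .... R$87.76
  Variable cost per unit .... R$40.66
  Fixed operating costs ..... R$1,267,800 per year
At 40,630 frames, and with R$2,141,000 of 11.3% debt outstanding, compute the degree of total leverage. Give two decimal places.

4.74

Contribution at this volume is 40,630 × R$47.10 = R$1,913,673.00.
EBIT = R$1,913,673.00 − R$1,267,800 = R$645,873.00. Interest = R$241,933.00.
DOL = R$1,913,673.00 ÷ R$645,873.00 = 2.9629; DFL = R$645,873.00 ÷ R$403,940.00 = 1.5989.
Combined leverage = 2.9629 × 1.5989 = 4.7374.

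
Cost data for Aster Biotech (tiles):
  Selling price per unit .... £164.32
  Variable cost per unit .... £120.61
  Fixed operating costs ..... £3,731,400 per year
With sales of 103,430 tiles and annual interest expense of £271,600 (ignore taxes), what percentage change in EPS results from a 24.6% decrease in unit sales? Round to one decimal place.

-214.7%

Contribution at this volume is 103,430 × £43.71 = £4,520,925.30.
Operating income = contribution − fixed costs = £4,520,925.30 − £3,731,400 = £789,525.30.
After interest of £271,600.00, pre-tax earnings = £517,925.30.
Degree of combined leverage = contribution ÷ (EBIT − I) = £4,520,925.30 ÷ £517,925.30 = 8.7289.
EPS therefore changes by 8.7289 × (-24.6%) = -214.7%.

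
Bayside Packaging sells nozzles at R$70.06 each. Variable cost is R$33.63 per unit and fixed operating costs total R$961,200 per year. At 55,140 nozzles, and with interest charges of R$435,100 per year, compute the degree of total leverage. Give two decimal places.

3.28

Contribution at this volume is 55,140 × R$36.43 = R$2,008,750.20.
Operating income = contribution − fixed costs = R$2,008,750.20 − R$961,200 = R$1,047,550.20. Interest = R$435,100.00, so EBIT − I = R$612,450.20.
Degree of total leverage = total CM / (EBIT − interest) = R$2,008,750.20 / R$612,450.20 = 3.2799.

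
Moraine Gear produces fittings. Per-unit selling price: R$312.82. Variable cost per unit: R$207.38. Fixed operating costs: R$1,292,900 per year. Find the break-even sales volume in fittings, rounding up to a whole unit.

Each unit contributes R$312.82 − R$207.38 = R$105.44.
Break-even volume = fixed costs ÷ CM per unit = R$1,292,900 ÷ R$105.44 = 12,261.95, so 12,262 fittings.

12,262 fittings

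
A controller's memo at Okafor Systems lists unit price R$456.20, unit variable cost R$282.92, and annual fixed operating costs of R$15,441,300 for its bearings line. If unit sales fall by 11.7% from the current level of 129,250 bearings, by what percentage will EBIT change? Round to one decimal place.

Contribution at this volume is 129,250 × R$173.28 = R$22,396,440.00.
Subtracting fixed costs: EBIT = R$22,396,440.00 − R$15,441,300 = R$6,955,140.00.
Degree of operating leverage = R$22,396,440.00 / R$6,955,140.00 = 3.2201.
Operating income changes by 3.2201 × -11.7% = -37.7%.

-37.7%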